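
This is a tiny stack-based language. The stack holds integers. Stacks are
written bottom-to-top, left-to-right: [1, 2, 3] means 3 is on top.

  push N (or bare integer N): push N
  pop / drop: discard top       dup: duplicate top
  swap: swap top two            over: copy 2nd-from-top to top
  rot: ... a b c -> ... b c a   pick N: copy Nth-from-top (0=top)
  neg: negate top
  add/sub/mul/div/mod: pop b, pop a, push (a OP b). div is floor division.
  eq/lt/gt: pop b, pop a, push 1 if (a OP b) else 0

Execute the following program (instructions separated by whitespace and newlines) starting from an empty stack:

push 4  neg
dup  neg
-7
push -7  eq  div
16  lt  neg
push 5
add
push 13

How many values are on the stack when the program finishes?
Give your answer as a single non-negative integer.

Answer: 3

Derivation:
After 'push 4': stack = [4] (depth 1)
After 'neg': stack = [-4] (depth 1)
After 'dup': stack = [-4, -4] (depth 2)
After 'neg': stack = [-4, 4] (depth 2)
After 'push -7': stack = [-4, 4, -7] (depth 3)
After 'push -7': stack = [-4, 4, -7, -7] (depth 4)
After 'eq': stack = [-4, 4, 1] (depth 3)
After 'div': stack = [-4, 4] (depth 2)
After 'push 16': stack = [-4, 4, 16] (depth 3)
After 'lt': stack = [-4, 1] (depth 2)
After 'neg': stack = [-4, -1] (depth 2)
After 'push 5': stack = [-4, -1, 5] (depth 3)
After 'add': stack = [-4, 4] (depth 2)
After 'push 13': stack = [-4, 4, 13] (depth 3)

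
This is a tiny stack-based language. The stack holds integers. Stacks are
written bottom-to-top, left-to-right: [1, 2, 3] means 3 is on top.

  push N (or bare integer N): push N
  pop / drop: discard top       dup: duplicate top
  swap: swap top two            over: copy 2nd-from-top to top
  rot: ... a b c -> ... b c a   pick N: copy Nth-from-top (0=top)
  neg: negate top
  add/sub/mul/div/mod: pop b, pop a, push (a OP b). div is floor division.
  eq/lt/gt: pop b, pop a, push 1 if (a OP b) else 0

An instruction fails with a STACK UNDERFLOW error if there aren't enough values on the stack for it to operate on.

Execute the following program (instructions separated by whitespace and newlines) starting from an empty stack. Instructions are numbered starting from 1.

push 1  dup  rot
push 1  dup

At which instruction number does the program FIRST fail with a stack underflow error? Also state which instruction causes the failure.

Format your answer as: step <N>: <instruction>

Step 1 ('push 1'): stack = [1], depth = 1
Step 2 ('dup'): stack = [1, 1], depth = 2
Step 3 ('rot'): needs 3 value(s) but depth is 2 — STACK UNDERFLOW

Answer: step 3: rot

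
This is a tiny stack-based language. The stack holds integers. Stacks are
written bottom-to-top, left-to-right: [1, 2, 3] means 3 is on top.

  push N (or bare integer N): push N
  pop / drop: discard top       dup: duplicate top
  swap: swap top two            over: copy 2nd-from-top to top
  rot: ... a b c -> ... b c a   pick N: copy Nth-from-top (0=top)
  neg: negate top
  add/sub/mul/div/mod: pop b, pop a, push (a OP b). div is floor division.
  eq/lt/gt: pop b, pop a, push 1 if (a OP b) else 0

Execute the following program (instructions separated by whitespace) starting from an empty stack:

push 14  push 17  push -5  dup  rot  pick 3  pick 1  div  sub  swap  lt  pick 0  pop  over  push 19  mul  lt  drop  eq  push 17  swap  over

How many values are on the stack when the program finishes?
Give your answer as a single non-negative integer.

Answer: 3

Derivation:
After 'push 14': stack = [14] (depth 1)
After 'push 17': stack = [14, 17] (depth 2)
After 'push -5': stack = [14, 17, -5] (depth 3)
After 'dup': stack = [14, 17, -5, -5] (depth 4)
After 'rot': stack = [14, -5, -5, 17] (depth 4)
After 'pick 3': stack = [14, -5, -5, 17, 14] (depth 5)
After 'pick 1': stack = [14, -5, -5, 17, 14, 17] (depth 6)
After 'div': stack = [14, -5, -5, 17, 0] (depth 5)
After 'sub': stack = [14, -5, -5, 17] (depth 4)
After 'swap': stack = [14, -5, 17, -5] (depth 4)
  ...
After 'pop': stack = [14, -5, 0] (depth 3)
After 'over': stack = [14, -5, 0, -5] (depth 4)
After 'push 19': stack = [14, -5, 0, -5, 19] (depth 5)
After 'mul': stack = [14, -5, 0, -95] (depth 4)
After 'lt': stack = [14, -5, 0] (depth 3)
After 'drop': stack = [14, -5] (depth 2)
After 'eq': stack = [0] (depth 1)
After 'push 17': stack = [0, 17] (depth 2)
After 'swap': stack = [17, 0] (depth 2)
After 'over': stack = [17, 0, 17] (depth 3)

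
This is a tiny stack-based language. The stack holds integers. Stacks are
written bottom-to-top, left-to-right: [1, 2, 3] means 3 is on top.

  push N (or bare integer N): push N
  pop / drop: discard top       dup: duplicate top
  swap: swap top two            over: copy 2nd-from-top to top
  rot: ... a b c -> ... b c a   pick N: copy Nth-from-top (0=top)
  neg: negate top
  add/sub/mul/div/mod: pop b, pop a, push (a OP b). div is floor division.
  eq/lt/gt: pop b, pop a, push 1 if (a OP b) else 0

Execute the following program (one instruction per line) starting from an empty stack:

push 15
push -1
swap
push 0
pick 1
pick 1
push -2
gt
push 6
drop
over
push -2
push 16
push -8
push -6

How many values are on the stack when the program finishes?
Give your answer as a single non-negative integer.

After 'push 15': stack = [15] (depth 1)
After 'push -1': stack = [15, -1] (depth 2)
After 'swap': stack = [-1, 15] (depth 2)
After 'push 0': stack = [-1, 15, 0] (depth 3)
After 'pick 1': stack = [-1, 15, 0, 15] (depth 4)
After 'pick 1': stack = [-1, 15, 0, 15, 0] (depth 5)
After 'push -2': stack = [-1, 15, 0, 15, 0, -2] (depth 6)
After 'gt': stack = [-1, 15, 0, 15, 1] (depth 5)
After 'push 6': stack = [-1, 15, 0, 15, 1, 6] (depth 6)
After 'drop': stack = [-1, 15, 0, 15, 1] (depth 5)
After 'over': stack = [-1, 15, 0, 15, 1, 15] (depth 6)
After 'push -2': stack = [-1, 15, 0, 15, 1, 15, -2] (depth 7)
After 'push 16': stack = [-1, 15, 0, 15, 1, 15, -2, 16] (depth 8)
After 'push -8': stack = [-1, 15, 0, 15, 1, 15, -2, 16, -8] (depth 9)
After 'push -6': stack = [-1, 15, 0, 15, 1, 15, -2, 16, -8, -6] (depth 10)

Answer: 10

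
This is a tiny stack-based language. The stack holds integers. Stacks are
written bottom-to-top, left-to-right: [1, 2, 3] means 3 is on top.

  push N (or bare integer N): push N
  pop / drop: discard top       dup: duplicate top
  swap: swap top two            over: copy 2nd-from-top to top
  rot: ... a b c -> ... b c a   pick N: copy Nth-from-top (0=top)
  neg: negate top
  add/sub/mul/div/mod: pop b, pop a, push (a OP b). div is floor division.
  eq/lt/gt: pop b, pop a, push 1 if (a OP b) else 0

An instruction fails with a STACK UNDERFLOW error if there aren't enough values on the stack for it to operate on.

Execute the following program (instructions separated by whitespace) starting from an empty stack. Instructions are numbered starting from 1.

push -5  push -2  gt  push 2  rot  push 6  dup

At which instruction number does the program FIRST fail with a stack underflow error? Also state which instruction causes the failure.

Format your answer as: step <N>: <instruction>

Answer: step 5: rot

Derivation:
Step 1 ('push -5'): stack = [-5], depth = 1
Step 2 ('push -2'): stack = [-5, -2], depth = 2
Step 3 ('gt'): stack = [0], depth = 1
Step 4 ('push 2'): stack = [0, 2], depth = 2
Step 5 ('rot'): needs 3 value(s) but depth is 2 — STACK UNDERFLOW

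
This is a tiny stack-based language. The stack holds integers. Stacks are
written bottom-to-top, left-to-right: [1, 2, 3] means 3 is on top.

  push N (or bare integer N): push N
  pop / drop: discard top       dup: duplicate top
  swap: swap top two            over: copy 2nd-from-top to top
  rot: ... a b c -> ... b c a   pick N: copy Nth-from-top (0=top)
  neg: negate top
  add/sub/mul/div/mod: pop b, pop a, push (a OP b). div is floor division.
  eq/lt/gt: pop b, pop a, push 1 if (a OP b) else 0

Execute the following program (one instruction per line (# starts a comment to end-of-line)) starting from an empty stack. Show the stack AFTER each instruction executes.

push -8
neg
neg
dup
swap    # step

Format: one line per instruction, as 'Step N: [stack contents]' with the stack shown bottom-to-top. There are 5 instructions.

Step 1: [-8]
Step 2: [8]
Step 3: [-8]
Step 4: [-8, -8]
Step 5: [-8, -8]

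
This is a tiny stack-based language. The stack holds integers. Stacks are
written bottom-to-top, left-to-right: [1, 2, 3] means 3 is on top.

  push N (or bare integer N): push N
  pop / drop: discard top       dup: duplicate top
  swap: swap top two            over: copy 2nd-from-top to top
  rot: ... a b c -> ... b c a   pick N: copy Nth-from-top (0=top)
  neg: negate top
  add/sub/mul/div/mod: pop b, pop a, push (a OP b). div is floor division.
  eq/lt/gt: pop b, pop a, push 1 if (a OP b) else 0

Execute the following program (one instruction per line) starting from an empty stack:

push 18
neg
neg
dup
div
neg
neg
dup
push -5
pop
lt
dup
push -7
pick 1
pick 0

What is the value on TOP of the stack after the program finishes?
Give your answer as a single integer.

After 'push 18': [18]
After 'neg': [-18]
After 'neg': [18]
After 'dup': [18, 18]
After 'div': [1]
After 'neg': [-1]
After 'neg': [1]
After 'dup': [1, 1]
After 'push -5': [1, 1, -5]
After 'pop': [1, 1]
After 'lt': [0]
After 'dup': [0, 0]
After 'push -7': [0, 0, -7]
After 'pick 1': [0, 0, -7, 0]
After 'pick 0': [0, 0, -7, 0, 0]

Answer: 0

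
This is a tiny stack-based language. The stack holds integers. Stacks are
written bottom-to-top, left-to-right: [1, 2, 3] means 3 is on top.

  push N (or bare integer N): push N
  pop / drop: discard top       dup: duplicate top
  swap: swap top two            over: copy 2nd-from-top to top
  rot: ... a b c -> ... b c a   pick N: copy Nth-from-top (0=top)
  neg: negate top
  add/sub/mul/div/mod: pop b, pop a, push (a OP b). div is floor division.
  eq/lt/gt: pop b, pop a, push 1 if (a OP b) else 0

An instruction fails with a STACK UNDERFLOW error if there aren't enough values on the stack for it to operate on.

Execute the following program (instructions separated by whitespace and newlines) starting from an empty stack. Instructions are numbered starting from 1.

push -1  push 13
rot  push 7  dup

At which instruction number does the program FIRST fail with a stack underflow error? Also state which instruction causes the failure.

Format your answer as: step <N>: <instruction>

Step 1 ('push -1'): stack = [-1], depth = 1
Step 2 ('push 13'): stack = [-1, 13], depth = 2
Step 3 ('rot'): needs 3 value(s) but depth is 2 — STACK UNDERFLOW

Answer: step 3: rot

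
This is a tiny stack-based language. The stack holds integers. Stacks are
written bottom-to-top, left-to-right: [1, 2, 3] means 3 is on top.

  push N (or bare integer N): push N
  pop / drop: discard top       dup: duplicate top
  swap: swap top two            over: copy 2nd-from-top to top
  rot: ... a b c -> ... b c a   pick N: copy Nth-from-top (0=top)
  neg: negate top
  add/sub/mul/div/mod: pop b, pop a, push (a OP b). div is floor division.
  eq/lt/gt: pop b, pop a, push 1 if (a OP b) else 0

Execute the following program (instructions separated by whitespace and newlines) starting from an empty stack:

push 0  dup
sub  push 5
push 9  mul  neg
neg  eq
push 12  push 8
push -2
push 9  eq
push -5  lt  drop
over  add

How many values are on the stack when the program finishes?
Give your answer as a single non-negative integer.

Answer: 3

Derivation:
After 'push 0': stack = [0] (depth 1)
After 'dup': stack = [0, 0] (depth 2)
After 'sub': stack = [0] (depth 1)
After 'push 5': stack = [0, 5] (depth 2)
After 'push 9': stack = [0, 5, 9] (depth 3)
After 'mul': stack = [0, 45] (depth 2)
After 'neg': stack = [0, -45] (depth 2)
After 'neg': stack = [0, 45] (depth 2)
After 'eq': stack = [0] (depth 1)
After 'push 12': stack = [0, 12] (depth 2)
After 'push 8': stack = [0, 12, 8] (depth 3)
After 'push -2': stack = [0, 12, 8, -2] (depth 4)
After 'push 9': stack = [0, 12, 8, -2, 9] (depth 5)
After 'eq': stack = [0, 12, 8, 0] (depth 4)
After 'push -5': stack = [0, 12, 8, 0, -5] (depth 5)
After 'lt': stack = [0, 12, 8, 0] (depth 4)
After 'drop': stack = [0, 12, 8] (depth 3)
After 'over': stack = [0, 12, 8, 12] (depth 4)
After 'add': stack = [0, 12, 20] (depth 3)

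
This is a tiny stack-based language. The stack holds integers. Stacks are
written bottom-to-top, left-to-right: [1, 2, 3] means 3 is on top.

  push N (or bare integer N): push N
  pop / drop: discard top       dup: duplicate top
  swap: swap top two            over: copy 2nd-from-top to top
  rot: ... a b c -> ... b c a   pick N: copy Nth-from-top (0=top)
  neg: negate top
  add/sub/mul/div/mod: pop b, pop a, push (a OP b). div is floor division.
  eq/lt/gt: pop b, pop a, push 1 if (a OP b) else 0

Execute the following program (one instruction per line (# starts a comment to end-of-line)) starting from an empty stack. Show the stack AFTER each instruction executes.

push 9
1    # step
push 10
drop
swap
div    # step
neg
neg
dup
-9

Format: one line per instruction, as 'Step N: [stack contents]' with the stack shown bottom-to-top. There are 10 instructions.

Step 1: [9]
Step 2: [9, 1]
Step 3: [9, 1, 10]
Step 4: [9, 1]
Step 5: [1, 9]
Step 6: [0]
Step 7: [0]
Step 8: [0]
Step 9: [0, 0]
Step 10: [0, 0, -9]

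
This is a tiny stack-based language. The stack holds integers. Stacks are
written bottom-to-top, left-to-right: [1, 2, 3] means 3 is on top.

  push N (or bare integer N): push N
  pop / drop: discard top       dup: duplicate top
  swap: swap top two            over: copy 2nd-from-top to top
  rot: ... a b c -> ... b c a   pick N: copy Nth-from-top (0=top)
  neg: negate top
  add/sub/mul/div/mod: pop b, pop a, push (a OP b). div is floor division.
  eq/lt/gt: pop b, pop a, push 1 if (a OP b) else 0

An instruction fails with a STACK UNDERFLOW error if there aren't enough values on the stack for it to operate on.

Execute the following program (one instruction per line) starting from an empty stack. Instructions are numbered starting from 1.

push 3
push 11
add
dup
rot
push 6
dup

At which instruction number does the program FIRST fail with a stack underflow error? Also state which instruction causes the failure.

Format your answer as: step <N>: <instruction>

Answer: step 5: rot

Derivation:
Step 1 ('push 3'): stack = [3], depth = 1
Step 2 ('push 11'): stack = [3, 11], depth = 2
Step 3 ('add'): stack = [14], depth = 1
Step 4 ('dup'): stack = [14, 14], depth = 2
Step 5 ('rot'): needs 3 value(s) but depth is 2 — STACK UNDERFLOW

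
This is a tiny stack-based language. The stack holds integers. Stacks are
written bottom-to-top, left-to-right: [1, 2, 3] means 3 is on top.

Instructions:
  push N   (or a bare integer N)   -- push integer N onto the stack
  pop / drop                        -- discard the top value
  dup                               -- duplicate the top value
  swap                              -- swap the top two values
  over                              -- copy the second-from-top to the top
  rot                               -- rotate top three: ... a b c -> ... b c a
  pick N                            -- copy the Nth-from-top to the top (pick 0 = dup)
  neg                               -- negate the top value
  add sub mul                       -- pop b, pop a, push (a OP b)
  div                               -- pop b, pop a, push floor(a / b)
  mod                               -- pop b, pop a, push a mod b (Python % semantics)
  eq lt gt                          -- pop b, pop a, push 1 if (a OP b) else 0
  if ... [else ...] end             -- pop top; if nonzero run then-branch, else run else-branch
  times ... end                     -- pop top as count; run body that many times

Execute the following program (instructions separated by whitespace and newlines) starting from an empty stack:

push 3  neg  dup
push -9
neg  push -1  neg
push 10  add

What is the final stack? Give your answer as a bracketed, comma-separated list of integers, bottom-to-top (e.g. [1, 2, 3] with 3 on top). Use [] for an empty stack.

Answer: [-3, -3, 9, 11]

Derivation:
After 'push 3': [3]
After 'neg': [-3]
After 'dup': [-3, -3]
After 'push -9': [-3, -3, -9]
After 'neg': [-3, -3, 9]
After 'push -1': [-3, -3, 9, -1]
After 'neg': [-3, -3, 9, 1]
After 'push 10': [-3, -3, 9, 1, 10]
After 'add': [-3, -3, 9, 11]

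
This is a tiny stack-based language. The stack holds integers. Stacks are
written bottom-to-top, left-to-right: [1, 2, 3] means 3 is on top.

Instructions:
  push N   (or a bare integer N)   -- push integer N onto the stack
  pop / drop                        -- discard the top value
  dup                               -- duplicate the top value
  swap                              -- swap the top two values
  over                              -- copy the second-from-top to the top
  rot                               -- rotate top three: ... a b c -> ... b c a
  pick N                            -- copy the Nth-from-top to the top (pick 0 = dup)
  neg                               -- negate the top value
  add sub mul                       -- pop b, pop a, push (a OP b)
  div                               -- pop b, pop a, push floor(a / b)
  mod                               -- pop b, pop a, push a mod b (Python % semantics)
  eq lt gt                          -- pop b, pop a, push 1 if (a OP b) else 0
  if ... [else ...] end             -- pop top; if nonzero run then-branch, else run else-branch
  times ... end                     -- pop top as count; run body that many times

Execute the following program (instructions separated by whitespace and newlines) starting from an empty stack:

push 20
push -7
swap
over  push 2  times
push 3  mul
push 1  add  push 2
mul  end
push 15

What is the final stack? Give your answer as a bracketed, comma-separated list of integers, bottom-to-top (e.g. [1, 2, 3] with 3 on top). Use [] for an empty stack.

After 'push 20': [20]
After 'push -7': [20, -7]
After 'swap': [-7, 20]
After 'over': [-7, 20, -7]
After 'push 2': [-7, 20, -7, 2]
After 'times': [-7, 20, -7]
After 'push 3': [-7, 20, -7, 3]
After 'mul': [-7, 20, -21]
After 'push 1': [-7, 20, -21, 1]
After 'add': [-7, 20, -20]
After 'push 2': [-7, 20, -20, 2]
After 'mul': [-7, 20, -40]
After 'push 3': [-7, 20, -40, 3]
After 'mul': [-7, 20, -120]
After 'push 1': [-7, 20, -120, 1]
After 'add': [-7, 20, -119]
After 'push 2': [-7, 20, -119, 2]
After 'mul': [-7, 20, -238]
After 'push 15': [-7, 20, -238, 15]

Answer: [-7, 20, -238, 15]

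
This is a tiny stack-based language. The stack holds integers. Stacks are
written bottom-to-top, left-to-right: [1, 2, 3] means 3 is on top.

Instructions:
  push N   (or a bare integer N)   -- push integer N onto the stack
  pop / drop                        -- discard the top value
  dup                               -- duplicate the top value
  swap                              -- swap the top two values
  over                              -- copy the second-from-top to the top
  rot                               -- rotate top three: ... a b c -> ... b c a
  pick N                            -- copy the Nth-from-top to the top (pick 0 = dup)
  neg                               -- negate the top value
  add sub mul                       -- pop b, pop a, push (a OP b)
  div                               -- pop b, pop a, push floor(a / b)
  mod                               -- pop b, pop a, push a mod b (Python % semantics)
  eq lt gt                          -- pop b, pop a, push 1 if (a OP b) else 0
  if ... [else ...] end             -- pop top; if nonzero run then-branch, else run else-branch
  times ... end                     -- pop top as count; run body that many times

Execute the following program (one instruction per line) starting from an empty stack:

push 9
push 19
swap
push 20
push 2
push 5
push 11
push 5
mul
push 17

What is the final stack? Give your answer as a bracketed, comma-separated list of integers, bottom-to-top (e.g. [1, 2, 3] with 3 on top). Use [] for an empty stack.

Answer: [19, 9, 20, 2, 5, 55, 17]

Derivation:
After 'push 9': [9]
After 'push 19': [9, 19]
After 'swap': [19, 9]
After 'push 20': [19, 9, 20]
After 'push 2': [19, 9, 20, 2]
After 'push 5': [19, 9, 20, 2, 5]
After 'push 11': [19, 9, 20, 2, 5, 11]
After 'push 5': [19, 9, 20, 2, 5, 11, 5]
After 'mul': [19, 9, 20, 2, 5, 55]
After 'push 17': [19, 9, 20, 2, 5, 55, 17]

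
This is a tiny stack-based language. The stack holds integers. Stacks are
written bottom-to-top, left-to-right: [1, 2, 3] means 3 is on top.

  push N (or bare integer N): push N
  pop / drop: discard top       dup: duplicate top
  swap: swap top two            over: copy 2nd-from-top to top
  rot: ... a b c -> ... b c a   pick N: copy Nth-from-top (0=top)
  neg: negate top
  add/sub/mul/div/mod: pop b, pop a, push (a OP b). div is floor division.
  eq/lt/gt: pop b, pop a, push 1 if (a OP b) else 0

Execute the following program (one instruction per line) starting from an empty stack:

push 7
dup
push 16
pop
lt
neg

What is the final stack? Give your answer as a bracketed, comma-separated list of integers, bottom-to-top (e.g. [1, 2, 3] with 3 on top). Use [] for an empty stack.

Answer: [0]

Derivation:
After 'push 7': [7]
After 'dup': [7, 7]
After 'push 16': [7, 7, 16]
After 'pop': [7, 7]
After 'lt': [0]
After 'neg': [0]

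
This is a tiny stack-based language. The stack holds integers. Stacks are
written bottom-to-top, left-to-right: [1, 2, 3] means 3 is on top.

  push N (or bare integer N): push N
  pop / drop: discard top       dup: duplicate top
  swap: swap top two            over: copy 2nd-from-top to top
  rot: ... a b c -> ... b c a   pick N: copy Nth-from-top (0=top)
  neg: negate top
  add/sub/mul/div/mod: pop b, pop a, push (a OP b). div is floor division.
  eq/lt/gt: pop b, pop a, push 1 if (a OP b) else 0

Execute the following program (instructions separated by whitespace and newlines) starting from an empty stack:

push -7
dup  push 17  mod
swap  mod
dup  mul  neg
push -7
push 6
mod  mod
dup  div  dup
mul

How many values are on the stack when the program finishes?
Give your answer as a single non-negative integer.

Answer: 1

Derivation:
After 'push -7': stack = [-7] (depth 1)
After 'dup': stack = [-7, -7] (depth 2)
After 'push 17': stack = [-7, -7, 17] (depth 3)
After 'mod': stack = [-7, 10] (depth 2)
After 'swap': stack = [10, -7] (depth 2)
After 'mod': stack = [-4] (depth 1)
After 'dup': stack = [-4, -4] (depth 2)
After 'mul': stack = [16] (depth 1)
After 'neg': stack = [-16] (depth 1)
After 'push -7': stack = [-16, -7] (depth 2)
After 'push 6': stack = [-16, -7, 6] (depth 3)
After 'mod': stack = [-16, 5] (depth 2)
After 'mod': stack = [4] (depth 1)
After 'dup': stack = [4, 4] (depth 2)
After 'div': stack = [1] (depth 1)
After 'dup': stack = [1, 1] (depth 2)
After 'mul': stack = [1] (depth 1)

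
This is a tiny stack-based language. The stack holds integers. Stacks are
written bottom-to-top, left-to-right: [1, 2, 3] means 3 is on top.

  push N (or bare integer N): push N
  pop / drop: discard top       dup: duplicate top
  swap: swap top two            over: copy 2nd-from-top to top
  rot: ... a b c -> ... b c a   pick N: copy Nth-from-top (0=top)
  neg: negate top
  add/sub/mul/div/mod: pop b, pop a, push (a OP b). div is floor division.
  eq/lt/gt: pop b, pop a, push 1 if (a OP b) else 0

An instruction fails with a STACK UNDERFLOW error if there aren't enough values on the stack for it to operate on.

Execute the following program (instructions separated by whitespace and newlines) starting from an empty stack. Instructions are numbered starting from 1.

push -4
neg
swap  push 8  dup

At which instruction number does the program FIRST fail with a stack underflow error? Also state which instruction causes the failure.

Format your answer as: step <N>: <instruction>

Answer: step 3: swap

Derivation:
Step 1 ('push -4'): stack = [-4], depth = 1
Step 2 ('neg'): stack = [4], depth = 1
Step 3 ('swap'): needs 2 value(s) but depth is 1 — STACK UNDERFLOW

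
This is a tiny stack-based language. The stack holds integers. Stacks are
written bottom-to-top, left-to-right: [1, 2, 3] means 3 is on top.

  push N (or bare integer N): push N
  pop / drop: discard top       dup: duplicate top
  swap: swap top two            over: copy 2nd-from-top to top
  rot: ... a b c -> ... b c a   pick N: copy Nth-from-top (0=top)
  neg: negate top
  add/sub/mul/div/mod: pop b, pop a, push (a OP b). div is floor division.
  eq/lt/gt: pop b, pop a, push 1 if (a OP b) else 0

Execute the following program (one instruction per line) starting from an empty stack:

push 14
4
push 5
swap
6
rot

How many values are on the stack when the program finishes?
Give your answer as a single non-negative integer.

After 'push 14': stack = [14] (depth 1)
After 'push 4': stack = [14, 4] (depth 2)
After 'push 5': stack = [14, 4, 5] (depth 3)
After 'swap': stack = [14, 5, 4] (depth 3)
After 'push 6': stack = [14, 5, 4, 6] (depth 4)
After 'rot': stack = [14, 4, 6, 5] (depth 4)

Answer: 4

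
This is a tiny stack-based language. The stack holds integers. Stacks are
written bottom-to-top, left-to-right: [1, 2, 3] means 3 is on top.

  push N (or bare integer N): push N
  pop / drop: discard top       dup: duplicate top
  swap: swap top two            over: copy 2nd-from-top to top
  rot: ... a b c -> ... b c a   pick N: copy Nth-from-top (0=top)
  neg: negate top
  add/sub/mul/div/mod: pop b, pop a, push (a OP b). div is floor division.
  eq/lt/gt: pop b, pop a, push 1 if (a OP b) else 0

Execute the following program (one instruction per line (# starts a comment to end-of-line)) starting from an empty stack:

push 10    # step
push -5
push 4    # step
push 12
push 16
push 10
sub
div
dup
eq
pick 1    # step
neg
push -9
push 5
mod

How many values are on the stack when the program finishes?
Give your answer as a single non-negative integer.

Answer: 6

Derivation:
After 'push 10': stack = [10] (depth 1)
After 'push -5': stack = [10, -5] (depth 2)
After 'push 4': stack = [10, -5, 4] (depth 3)
After 'push 12': stack = [10, -5, 4, 12] (depth 4)
After 'push 16': stack = [10, -5, 4, 12, 16] (depth 5)
After 'push 10': stack = [10, -5, 4, 12, 16, 10] (depth 6)
After 'sub': stack = [10, -5, 4, 12, 6] (depth 5)
After 'div': stack = [10, -5, 4, 2] (depth 4)
After 'dup': stack = [10, -5, 4, 2, 2] (depth 5)
After 'eq': stack = [10, -5, 4, 1] (depth 4)
After 'pick 1': stack = [10, -5, 4, 1, 4] (depth 5)
After 'neg': stack = [10, -5, 4, 1, -4] (depth 5)
After 'push -9': stack = [10, -5, 4, 1, -4, -9] (depth 6)
After 'push 5': stack = [10, -5, 4, 1, -4, -9, 5] (depth 7)
After 'mod': stack = [10, -5, 4, 1, -4, 1] (depth 6)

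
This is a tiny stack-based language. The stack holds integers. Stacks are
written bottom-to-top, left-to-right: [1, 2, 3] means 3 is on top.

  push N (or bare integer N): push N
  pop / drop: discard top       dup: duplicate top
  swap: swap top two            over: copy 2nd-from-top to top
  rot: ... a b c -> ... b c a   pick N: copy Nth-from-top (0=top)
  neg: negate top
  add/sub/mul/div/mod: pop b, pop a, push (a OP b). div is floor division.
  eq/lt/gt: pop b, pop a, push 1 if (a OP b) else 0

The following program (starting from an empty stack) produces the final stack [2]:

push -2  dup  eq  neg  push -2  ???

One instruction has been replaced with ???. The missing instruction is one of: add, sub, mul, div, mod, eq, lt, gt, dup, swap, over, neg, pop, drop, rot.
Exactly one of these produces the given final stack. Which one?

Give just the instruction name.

Stack before ???: [-1, -2]
Stack after ???:  [2]
The instruction that transforms [-1, -2] -> [2] is: mul

Answer: mul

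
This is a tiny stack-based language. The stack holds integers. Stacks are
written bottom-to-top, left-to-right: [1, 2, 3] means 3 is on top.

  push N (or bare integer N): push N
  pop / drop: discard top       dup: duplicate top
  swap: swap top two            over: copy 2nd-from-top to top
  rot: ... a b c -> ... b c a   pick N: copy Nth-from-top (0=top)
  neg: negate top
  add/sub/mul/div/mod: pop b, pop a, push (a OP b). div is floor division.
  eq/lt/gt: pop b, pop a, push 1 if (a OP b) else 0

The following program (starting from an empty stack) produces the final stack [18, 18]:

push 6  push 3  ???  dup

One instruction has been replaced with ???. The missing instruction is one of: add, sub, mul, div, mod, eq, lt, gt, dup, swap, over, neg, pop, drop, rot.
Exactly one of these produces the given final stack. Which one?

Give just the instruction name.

Answer: mul

Derivation:
Stack before ???: [6, 3]
Stack after ???:  [18]
The instruction that transforms [6, 3] -> [18] is: mul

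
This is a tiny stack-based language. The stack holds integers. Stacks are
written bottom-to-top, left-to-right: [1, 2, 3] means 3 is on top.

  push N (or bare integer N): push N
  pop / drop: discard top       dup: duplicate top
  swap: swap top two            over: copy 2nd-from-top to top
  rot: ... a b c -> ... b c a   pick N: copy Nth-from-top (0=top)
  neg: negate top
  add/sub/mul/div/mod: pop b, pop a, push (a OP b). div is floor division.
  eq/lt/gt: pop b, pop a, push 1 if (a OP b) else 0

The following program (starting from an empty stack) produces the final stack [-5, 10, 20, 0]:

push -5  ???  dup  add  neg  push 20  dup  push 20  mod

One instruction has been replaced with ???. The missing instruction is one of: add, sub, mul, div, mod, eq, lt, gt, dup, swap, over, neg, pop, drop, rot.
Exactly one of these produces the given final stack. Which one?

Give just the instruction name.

Answer: dup

Derivation:
Stack before ???: [-5]
Stack after ???:  [-5, -5]
The instruction that transforms [-5] -> [-5, -5] is: dup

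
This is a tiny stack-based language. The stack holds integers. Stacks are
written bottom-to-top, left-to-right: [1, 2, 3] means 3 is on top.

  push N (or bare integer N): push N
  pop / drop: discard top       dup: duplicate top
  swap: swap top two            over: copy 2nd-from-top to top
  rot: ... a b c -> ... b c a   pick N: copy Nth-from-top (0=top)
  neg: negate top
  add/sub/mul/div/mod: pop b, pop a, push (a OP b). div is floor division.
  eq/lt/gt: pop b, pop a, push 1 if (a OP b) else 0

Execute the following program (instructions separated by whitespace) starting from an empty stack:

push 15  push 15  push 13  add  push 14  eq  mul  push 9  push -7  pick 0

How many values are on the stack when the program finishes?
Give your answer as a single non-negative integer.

After 'push 15': stack = [15] (depth 1)
After 'push 15': stack = [15, 15] (depth 2)
After 'push 13': stack = [15, 15, 13] (depth 3)
After 'add': stack = [15, 28] (depth 2)
After 'push 14': stack = [15, 28, 14] (depth 3)
After 'eq': stack = [15, 0] (depth 2)
After 'mul': stack = [0] (depth 1)
After 'push 9': stack = [0, 9] (depth 2)
After 'push -7': stack = [0, 9, -7] (depth 3)
After 'pick 0': stack = [0, 9, -7, -7] (depth 4)

Answer: 4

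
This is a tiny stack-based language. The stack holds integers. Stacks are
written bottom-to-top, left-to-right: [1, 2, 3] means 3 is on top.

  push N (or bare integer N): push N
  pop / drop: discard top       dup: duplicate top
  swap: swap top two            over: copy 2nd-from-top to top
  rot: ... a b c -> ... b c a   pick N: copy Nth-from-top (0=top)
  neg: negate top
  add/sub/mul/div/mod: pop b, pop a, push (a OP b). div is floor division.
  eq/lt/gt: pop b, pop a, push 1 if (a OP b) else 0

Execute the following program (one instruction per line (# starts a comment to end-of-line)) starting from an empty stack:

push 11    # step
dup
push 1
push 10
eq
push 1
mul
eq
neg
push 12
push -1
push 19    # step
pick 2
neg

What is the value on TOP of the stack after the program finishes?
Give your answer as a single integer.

After 'push 11': [11]
After 'dup': [11, 11]
After 'push 1': [11, 11, 1]
After 'push 10': [11, 11, 1, 10]
After 'eq': [11, 11, 0]
After 'push 1': [11, 11, 0, 1]
After 'mul': [11, 11, 0]
After 'eq': [11, 0]
After 'neg': [11, 0]
After 'push 12': [11, 0, 12]
After 'push -1': [11, 0, 12, -1]
After 'push 19': [11, 0, 12, -1, 19]
After 'pick 2': [11, 0, 12, -1, 19, 12]
After 'neg': [11, 0, 12, -1, 19, -12]

Answer: -12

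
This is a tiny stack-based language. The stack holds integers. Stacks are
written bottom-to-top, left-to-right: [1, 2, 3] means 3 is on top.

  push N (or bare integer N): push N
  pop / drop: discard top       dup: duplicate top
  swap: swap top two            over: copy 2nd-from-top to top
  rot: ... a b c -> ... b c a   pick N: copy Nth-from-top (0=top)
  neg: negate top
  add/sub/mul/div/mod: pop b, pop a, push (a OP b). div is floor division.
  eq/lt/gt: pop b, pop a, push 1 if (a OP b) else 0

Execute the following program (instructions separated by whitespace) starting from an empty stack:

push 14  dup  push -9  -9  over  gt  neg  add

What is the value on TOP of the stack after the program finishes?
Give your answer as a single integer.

After 'push 14': [14]
After 'dup': [14, 14]
After 'push -9': [14, 14, -9]
After 'push -9': [14, 14, -9, -9]
After 'over': [14, 14, -9, -9, -9]
After 'gt': [14, 14, -9, 0]
After 'neg': [14, 14, -9, 0]
After 'add': [14, 14, -9]

Answer: -9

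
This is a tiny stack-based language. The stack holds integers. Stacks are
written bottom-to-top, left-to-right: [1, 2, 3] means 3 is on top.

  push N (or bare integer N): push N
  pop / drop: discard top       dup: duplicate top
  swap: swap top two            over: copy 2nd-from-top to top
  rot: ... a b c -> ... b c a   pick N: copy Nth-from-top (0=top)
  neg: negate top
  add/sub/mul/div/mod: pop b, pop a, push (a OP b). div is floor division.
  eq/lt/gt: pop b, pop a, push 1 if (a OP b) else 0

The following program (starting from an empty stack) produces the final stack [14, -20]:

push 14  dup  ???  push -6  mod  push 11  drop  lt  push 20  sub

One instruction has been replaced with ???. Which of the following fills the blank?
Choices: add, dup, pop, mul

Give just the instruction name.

Answer: dup

Derivation:
Stack before ???: [14, 14]
Stack after ???:  [14, 14, 14]
Checking each choice:
  add: stack underflow (need 2, have 1)
  dup: MATCH
  pop: stack underflow (need 2, have 1)
  mul: stack underflow (need 2, have 1)


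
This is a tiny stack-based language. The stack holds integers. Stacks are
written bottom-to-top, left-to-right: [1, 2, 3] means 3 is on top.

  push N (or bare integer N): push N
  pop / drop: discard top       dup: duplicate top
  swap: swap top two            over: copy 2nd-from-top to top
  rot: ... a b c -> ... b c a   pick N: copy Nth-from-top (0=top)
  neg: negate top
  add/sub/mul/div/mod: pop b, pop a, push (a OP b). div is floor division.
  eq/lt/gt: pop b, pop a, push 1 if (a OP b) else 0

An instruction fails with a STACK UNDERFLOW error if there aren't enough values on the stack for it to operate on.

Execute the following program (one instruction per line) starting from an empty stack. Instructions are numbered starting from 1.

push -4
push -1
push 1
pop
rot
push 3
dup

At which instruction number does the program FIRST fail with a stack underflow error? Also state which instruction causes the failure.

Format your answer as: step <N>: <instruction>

Step 1 ('push -4'): stack = [-4], depth = 1
Step 2 ('push -1'): stack = [-4, -1], depth = 2
Step 3 ('push 1'): stack = [-4, -1, 1], depth = 3
Step 4 ('pop'): stack = [-4, -1], depth = 2
Step 5 ('rot'): needs 3 value(s) but depth is 2 — STACK UNDERFLOW

Answer: step 5: rot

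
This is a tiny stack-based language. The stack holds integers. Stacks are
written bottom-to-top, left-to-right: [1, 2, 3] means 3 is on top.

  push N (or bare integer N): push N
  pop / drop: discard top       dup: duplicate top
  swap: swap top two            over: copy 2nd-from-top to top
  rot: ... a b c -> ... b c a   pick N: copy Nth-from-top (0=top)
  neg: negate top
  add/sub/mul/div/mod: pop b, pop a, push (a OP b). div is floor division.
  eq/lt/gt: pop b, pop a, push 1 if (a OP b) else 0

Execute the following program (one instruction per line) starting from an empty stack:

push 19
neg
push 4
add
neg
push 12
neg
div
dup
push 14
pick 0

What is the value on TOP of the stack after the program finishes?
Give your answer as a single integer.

Answer: 14

Derivation:
After 'push 19': [19]
After 'neg': [-19]
After 'push 4': [-19, 4]
After 'add': [-15]
After 'neg': [15]
After 'push 12': [15, 12]
After 'neg': [15, -12]
After 'div': [-2]
After 'dup': [-2, -2]
After 'push 14': [-2, -2, 14]
After 'pick 0': [-2, -2, 14, 14]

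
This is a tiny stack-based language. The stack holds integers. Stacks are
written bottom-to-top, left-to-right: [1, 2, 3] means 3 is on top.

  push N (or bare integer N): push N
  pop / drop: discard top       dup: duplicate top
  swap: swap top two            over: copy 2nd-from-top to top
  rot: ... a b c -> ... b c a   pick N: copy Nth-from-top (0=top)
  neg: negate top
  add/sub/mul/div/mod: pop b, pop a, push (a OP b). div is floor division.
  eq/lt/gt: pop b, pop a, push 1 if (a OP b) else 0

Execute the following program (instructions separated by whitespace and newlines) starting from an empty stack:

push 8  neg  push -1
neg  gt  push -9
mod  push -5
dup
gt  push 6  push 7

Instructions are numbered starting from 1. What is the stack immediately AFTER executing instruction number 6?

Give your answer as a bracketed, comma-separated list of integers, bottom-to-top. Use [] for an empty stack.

Step 1 ('push 8'): [8]
Step 2 ('neg'): [-8]
Step 3 ('push -1'): [-8, -1]
Step 4 ('neg'): [-8, 1]
Step 5 ('gt'): [0]
Step 6 ('push -9'): [0, -9]

Answer: [0, -9]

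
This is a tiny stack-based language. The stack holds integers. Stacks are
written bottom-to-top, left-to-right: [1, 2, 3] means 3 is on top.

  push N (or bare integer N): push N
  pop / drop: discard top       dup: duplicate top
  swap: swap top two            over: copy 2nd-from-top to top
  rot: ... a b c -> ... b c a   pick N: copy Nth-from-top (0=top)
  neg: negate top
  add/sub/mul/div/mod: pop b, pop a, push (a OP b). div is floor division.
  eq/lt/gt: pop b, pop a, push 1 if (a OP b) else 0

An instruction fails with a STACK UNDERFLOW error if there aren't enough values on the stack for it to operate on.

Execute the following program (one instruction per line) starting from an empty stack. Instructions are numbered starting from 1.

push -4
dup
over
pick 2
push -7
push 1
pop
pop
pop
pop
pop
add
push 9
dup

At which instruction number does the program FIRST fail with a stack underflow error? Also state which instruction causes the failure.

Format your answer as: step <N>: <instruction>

Step 1 ('push -4'): stack = [-4], depth = 1
Step 2 ('dup'): stack = [-4, -4], depth = 2
Step 3 ('over'): stack = [-4, -4, -4], depth = 3
Step 4 ('pick 2'): stack = [-4, -4, -4, -4], depth = 4
Step 5 ('push -7'): stack = [-4, -4, -4, -4, -7], depth = 5
Step 6 ('push 1'): stack = [-4, -4, -4, -4, -7, 1], depth = 6
Step 7 ('pop'): stack = [-4, -4, -4, -4, -7], depth = 5
Step 8 ('pop'): stack = [-4, -4, -4, -4], depth = 4
Step 9 ('pop'): stack = [-4, -4, -4], depth = 3
Step 10 ('pop'): stack = [-4, -4], depth = 2
Step 11 ('pop'): stack = [-4], depth = 1
Step 12 ('add'): needs 2 value(s) but depth is 1 — STACK UNDERFLOW

Answer: step 12: add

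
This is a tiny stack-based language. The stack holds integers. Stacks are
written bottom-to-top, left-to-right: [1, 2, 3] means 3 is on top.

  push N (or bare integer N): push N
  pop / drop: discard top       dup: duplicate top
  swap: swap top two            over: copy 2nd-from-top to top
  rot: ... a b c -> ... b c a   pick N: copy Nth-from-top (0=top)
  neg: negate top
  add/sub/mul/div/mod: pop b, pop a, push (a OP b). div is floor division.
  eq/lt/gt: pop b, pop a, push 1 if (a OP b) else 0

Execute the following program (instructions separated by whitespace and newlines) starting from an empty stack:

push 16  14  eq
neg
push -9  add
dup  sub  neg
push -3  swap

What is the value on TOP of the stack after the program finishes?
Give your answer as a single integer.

After 'push 16': [16]
After 'push 14': [16, 14]
After 'eq': [0]
After 'neg': [0]
After 'push -9': [0, -9]
After 'add': [-9]
After 'dup': [-9, -9]
After 'sub': [0]
After 'neg': [0]
After 'push -3': [0, -3]
After 'swap': [-3, 0]

Answer: 0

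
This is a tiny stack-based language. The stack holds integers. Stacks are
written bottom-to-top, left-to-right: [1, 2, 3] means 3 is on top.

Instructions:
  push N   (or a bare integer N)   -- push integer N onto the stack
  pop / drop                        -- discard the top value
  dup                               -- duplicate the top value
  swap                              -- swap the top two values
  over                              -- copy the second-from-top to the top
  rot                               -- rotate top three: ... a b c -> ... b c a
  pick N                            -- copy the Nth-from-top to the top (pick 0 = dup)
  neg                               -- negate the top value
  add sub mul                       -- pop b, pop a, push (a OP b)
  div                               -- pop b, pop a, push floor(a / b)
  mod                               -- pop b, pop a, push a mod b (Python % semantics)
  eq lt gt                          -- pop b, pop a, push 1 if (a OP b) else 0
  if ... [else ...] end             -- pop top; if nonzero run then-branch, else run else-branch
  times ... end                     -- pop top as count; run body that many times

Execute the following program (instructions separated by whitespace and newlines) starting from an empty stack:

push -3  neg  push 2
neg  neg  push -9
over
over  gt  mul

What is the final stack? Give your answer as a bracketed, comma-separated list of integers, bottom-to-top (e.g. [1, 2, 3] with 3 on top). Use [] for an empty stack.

After 'push -3': [-3]
After 'neg': [3]
After 'push 2': [3, 2]
After 'neg': [3, -2]
After 'neg': [3, 2]
After 'push -9': [3, 2, -9]
After 'over': [3, 2, -9, 2]
After 'over': [3, 2, -9, 2, -9]
After 'gt': [3, 2, -9, 1]
After 'mul': [3, 2, -9]

Answer: [3, 2, -9]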